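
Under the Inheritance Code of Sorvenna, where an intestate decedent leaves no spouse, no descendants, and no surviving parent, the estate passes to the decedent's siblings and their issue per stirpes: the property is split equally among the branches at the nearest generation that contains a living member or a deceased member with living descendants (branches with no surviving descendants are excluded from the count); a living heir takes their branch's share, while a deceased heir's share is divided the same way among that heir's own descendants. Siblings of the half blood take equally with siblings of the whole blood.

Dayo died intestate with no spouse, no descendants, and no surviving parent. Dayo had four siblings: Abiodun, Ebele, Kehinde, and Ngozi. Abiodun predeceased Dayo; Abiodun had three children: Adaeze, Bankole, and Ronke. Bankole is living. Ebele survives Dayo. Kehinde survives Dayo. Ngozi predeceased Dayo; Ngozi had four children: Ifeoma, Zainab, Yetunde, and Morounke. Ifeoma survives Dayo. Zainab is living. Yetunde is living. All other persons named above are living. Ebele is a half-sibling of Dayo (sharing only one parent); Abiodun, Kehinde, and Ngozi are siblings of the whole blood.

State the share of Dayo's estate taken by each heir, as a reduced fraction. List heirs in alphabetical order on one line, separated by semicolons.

Adaeze 1/12; Bankole 1/12; Ebele 1/4; Ifeoma 1/16; Kehinde 1/4; Morounke 1/16; Ronke 1/12; Yetunde 1/16; Zainab 1/16

No spouse, descendants, or parent survives, so the estate passes to Dayo's siblings per stirpes.
Half-blood and whole-blood siblings take equally under the stated rule.
The estate is divided into 4 equal shares of 1/4 among Abiodun, Ebele, Kehinde, Ngozi.
Abiodun predeceased; the 1/4 allotted to Abiodun's branch passes to Abiodun's issue by representation.
The 1/4 is divided into 3 equal shares of 1/12 among Adaeze, Bankole, Ronke.
Adaeze is living and takes 1/12.
Bankole is living and takes 1/12.
Ronke is living and takes 1/12.
Ebele is living and takes 1/4.
Kehinde is living and takes 1/4.
Ngozi predeceased; the 1/4 allotted to Ngozi's branch passes to Ngozi's issue by representation.
The 1/4 is divided into 4 equal shares of 1/16 among Ifeoma, Zainab, Yetunde, Morounke.
Ifeoma is living and takes 1/16.
Zainab is living and takes 1/16.
Yetunde is living and takes 1/16.
Morounke is living and takes 1/16.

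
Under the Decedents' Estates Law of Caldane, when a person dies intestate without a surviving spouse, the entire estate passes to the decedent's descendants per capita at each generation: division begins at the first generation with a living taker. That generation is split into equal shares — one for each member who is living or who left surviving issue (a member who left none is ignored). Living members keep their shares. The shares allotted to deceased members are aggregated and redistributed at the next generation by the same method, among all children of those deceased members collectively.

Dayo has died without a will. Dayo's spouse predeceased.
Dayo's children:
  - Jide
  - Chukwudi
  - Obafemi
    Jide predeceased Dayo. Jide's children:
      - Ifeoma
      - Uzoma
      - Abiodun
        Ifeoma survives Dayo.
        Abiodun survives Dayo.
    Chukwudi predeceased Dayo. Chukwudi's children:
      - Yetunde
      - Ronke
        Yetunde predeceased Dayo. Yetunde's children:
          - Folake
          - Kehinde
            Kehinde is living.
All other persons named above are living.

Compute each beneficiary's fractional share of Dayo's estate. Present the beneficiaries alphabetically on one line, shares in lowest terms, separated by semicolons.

There is no surviving spouse, so the entire estate passes to Dayo's descendants per capita at each generation.
At generation 1 (Jide, Chukwudi, Obafemi) there are 3 shares of (1)/3 = 1/3 each.
Living: Obafemi — each takes 1/3.
Deceased: Jide and Chukwudi. Their combined 2/3 is pooled and carried to generation 2.
At generation 2 (Ifeoma, Uzoma, Abiodun, Yetunde, Ronke) there are 5 shares of (2/3)/5 = 2/15 each.
Living: Ifeoma, Uzoma, Abiodun, and Ronke — each takes 2/15.
Deceased: Yetunde. That 2/15 share is carried to generation 3.
At generation 3 (Folake, Kehinde) there are 2 shares of (2/15)/2 = 1/15 each.
Living: Folake and Kehinde — each takes 1/15.

Abiodun 2/15; Folake 1/15; Ifeoma 2/15; Kehinde 1/15; Obafemi 1/3; Ronke 2/15; Uzoma 2/15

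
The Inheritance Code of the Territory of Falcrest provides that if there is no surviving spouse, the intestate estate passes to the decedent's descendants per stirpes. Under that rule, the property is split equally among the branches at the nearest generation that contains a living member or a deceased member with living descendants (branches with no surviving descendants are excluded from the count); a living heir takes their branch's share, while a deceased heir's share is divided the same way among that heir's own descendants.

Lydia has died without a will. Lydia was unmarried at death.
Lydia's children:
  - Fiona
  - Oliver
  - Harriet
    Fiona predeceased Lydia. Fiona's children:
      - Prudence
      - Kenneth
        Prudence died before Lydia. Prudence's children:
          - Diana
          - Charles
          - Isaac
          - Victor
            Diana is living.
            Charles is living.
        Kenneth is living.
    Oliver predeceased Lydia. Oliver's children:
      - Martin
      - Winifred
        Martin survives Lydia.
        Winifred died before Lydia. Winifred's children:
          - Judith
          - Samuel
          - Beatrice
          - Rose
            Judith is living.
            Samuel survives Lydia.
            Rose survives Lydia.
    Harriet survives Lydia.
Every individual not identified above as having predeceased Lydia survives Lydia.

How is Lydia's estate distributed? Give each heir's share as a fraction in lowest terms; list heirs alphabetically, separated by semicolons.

Beatrice 1/24; Charles 1/24; Diana 1/24; Harriet 1/3; Isaac 1/24; Judith 1/24; Kenneth 1/6; Martin 1/6; Rose 1/24; Samuel 1/24; Victor 1/24

There is no surviving spouse, so the entire estate passes to Lydia's descendants per stirpes.
The estate is divided into 3 equal shares of 1/3 among Fiona, Oliver, Harriet.
Fiona predeceased; the 1/3 allotted to Fiona's branch passes to Fiona's issue by representation.
The 1/3 is divided into 2 equal shares of 1/6 among Prudence, Kenneth.
Prudence predeceased; the 1/6 allotted to Prudence's branch passes to Prudence's issue by representation.
The 1/6 is divided into 4 equal shares of 1/24 among Diana, Charles, Isaac, Victor.
Diana is living and takes 1/24.
Charles is living and takes 1/24.
Isaac is living and takes 1/24.
Victor is living and takes 1/24.
Kenneth is living and takes 1/6.
Oliver predeceased; the 1/3 allotted to Oliver's branch passes to Oliver's issue by representation.
The 1/3 is divided into 2 equal shares of 1/6 among Martin, Winifred.
Martin is living and takes 1/6.
Winifred predeceased; the 1/6 allotted to Winifred's branch passes to Winifred's issue by representation.
The 1/6 is divided into 4 equal shares of 1/24 among Judith, Samuel, Beatrice, Rose.
Judith is living and takes 1/24.
Samuel is living and takes 1/24.
Beatrice is living and takes 1/24.
Rose is living and takes 1/24.
Harriet is living and takes 1/3.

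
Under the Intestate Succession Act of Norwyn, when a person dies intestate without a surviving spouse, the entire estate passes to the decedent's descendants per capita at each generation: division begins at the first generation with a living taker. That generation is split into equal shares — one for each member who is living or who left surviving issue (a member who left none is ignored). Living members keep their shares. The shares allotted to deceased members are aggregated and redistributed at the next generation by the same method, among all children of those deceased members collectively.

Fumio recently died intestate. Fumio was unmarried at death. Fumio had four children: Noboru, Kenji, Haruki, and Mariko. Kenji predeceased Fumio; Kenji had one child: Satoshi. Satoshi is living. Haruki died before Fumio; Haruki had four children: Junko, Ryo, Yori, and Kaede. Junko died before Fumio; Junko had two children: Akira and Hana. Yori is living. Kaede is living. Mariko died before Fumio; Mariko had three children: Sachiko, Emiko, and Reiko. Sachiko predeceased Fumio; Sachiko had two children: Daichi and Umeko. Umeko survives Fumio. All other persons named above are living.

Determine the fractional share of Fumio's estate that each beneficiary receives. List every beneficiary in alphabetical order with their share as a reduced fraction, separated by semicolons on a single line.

Akira 3/64; Daichi 3/64; Emiko 3/32; Hana 3/64; Kaede 3/32; Noboru 1/4; Reiko 3/32; Ryo 3/32; Satoshi 3/32; Umeko 3/64; Yori 3/32

There is no surviving spouse, so the entire estate passes to Fumio's descendants per capita at each generation.
At generation 1 (Noboru, Kenji, Haruki, Mariko) there are 4 shares of (1)/4 = 1/4 each.
Living: Noboru — each takes 1/4.
Deceased: Kenji, Haruki, and Mariko. Their combined 3/4 is pooled and carried to generation 2.
At generation 2 (Satoshi, Junko, Ryo, Yori, Kaede, Sachiko, Emiko, Reiko) there are 8 shares of (3/4)/8 = 3/32 each.
Living: Satoshi, Ryo, Yori, Kaede, Emiko, and Reiko — each takes 3/32.
Deceased: Junko and Sachiko. Their combined 3/16 is pooled and carried to generation 3.
At generation 3 (Akira, Hana, Daichi, Umeko) there are 4 shares of (3/16)/4 = 3/64 each.
Living: Akira, Hana, Daichi, and Umeko — each takes 3/64.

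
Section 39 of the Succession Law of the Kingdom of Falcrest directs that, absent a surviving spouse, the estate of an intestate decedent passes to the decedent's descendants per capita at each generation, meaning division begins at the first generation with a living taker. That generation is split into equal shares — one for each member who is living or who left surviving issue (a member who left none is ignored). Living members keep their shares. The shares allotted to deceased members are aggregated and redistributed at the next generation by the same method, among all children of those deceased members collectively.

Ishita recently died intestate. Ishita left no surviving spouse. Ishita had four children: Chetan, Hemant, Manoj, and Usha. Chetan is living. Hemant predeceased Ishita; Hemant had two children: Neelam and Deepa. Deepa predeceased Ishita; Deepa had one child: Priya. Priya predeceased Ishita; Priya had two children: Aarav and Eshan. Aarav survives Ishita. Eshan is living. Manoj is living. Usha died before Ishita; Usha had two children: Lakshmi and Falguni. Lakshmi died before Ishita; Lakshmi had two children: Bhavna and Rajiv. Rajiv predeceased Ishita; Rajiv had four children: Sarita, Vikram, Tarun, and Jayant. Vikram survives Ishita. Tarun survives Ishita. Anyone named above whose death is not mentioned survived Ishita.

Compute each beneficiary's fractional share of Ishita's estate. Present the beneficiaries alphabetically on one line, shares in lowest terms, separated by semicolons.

Aarav 1/36; Bhavna 1/12; Chetan 1/4; Eshan 1/36; Falguni 1/8; Jayant 1/36; Manoj 1/4; Neelam 1/8; Sarita 1/36; Tarun 1/36; Vikram 1/36

There is no surviving spouse, so the entire estate passes to Ishita's descendants per capita at each generation.
At generation 1 (Chetan, Hemant, Manoj, Usha) there are 4 shares of (1)/4 = 1/4 each.
Living: Chetan and Manoj — each takes 1/4.
Deceased: Hemant and Usha. Their combined 1/2 is pooled and carried to generation 2.
At generation 2 (Neelam, Deepa, Lakshmi, Falguni) there are 4 shares of (1/2)/4 = 1/8 each.
Living: Neelam and Falguni — each takes 1/8.
Deceased: Deepa and Lakshmi. Their combined 1/4 is pooled and carried to generation 3.
At generation 3 (Priya, Bhavna, Rajiv) there are 3 shares of (1/4)/3 = 1/12 each.
Living: Bhavna — each takes 1/12.
Deceased: Priya and Rajiv. Their combined 1/6 is pooled and carried to generation 4.
At generation 4 (Aarav, Eshan, Sarita, Vikram, Tarun, Jayant) there are 6 shares of (1/6)/6 = 1/36 each.
Living: Aarav, Eshan, Sarita, Vikram, Tarun, and Jayant — each takes 1/36.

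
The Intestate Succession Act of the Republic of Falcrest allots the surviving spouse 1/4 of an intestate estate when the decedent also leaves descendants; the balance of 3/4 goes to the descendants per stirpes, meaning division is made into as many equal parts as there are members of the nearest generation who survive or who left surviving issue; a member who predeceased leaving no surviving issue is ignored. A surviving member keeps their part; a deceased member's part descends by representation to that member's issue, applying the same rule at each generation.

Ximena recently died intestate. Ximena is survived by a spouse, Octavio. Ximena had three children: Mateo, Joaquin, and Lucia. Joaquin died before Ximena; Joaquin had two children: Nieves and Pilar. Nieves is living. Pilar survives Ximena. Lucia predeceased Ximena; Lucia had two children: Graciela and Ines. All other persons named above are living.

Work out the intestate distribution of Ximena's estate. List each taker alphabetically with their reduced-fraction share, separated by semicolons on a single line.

Graciela 1/8; Ines 1/8; Mateo 1/4; Nieves 1/8; Octavio 1/4; Pilar 1/8

Octavio, as surviving spouse, takes 1/4.
The remaining 3/4 passes to Ximena's descendants per stirpes.
The 3/4 is divided into 3 equal shares of 1/4 among Mateo, Joaquin, Lucia.
Mateo is living and takes 1/4.
Joaquin predeceased; the 1/4 allotted to Joaquin's branch passes to Joaquin's issue by representation.
The 1/4 is divided into 2 equal shares of 1/8 among Nieves, Pilar.
Nieves is living and takes 1/8.
Pilar is living and takes 1/8.
Lucia predeceased; the 1/4 allotted to Lucia's branch passes to Lucia's issue by representation.
The 1/4 is divided into 2 equal shares of 1/8 among Graciela, Ines.
Graciela is living and takes 1/8.
Ines is living and takes 1/8.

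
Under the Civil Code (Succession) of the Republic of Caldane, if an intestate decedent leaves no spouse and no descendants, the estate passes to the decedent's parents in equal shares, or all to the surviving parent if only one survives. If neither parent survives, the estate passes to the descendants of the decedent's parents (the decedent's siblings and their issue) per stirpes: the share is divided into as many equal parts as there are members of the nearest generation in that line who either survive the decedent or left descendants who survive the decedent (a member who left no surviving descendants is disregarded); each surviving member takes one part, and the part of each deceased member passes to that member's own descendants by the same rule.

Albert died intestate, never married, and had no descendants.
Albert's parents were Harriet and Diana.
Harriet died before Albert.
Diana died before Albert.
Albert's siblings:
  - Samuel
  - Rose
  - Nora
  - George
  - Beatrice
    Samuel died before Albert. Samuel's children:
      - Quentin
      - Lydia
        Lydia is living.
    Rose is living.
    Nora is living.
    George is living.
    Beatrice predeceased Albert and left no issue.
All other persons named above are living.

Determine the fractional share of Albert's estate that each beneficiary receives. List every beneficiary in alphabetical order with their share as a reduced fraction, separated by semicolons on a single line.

Neither parent survives and there are no descendants, so the estate passes to Albert's siblings and their issue per stirpes.
Beatrice left no surviving issue, so that branch lapses and is disregarded.
The estate is divided into 4 equal shares of 1/4 among Samuel, Rose, Nora, George.
Samuel predeceased; the 1/4 allotted to Samuel's branch passes to Samuel's issue by representation.
The 1/4 is divided into 2 equal shares of 1/8 among Quentin, Lydia.
Quentin is living and takes 1/8.
Lydia is living and takes 1/8.
Rose is living and takes 1/4.
Nora is living and takes 1/4.
George is living and takes 1/4.

George 1/4; Lydia 1/8; Nora 1/4; Quentin 1/8; Rose 1/4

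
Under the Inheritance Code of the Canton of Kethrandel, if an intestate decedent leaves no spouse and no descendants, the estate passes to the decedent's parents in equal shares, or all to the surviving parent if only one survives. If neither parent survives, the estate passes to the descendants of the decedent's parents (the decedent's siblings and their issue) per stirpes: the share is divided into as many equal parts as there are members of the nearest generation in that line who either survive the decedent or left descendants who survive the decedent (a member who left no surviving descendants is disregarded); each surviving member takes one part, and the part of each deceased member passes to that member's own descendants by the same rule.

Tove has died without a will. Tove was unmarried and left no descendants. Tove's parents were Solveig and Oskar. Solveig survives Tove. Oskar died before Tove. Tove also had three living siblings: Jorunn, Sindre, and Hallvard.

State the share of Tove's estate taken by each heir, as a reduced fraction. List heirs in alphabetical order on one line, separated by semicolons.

Only one parent, Solveig, survives, so Solveig takes the entire estate. The siblings take nothing because a surviving parent has priority.

Solveig 1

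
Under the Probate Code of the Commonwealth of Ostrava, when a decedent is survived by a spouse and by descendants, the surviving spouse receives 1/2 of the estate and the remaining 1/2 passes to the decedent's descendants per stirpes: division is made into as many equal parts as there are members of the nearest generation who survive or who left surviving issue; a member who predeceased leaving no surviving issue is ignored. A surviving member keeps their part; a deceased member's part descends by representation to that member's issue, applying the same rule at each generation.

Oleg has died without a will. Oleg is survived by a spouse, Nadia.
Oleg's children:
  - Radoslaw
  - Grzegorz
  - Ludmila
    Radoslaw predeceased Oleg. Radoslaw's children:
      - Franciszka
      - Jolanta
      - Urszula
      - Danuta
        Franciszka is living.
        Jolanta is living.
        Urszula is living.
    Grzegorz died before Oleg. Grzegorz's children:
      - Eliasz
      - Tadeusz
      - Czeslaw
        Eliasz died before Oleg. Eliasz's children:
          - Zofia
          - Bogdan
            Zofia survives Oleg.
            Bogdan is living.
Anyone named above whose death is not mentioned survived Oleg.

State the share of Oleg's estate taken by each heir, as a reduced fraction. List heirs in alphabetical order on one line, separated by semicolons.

Bogdan 1/36; Czeslaw 1/18; Danuta 1/24; Franciszka 1/24; Jolanta 1/24; Ludmila 1/6; Nadia 1/2; Tadeusz 1/18; Urszula 1/24; Zofia 1/36

Nadia, as surviving spouse, takes 1/2.
The remaining 1/2 passes to Oleg's descendants per stirpes.
The 1/2 is divided into 3 equal shares of 1/6 among Radoslaw, Grzegorz, Ludmila.
Radoslaw predeceased; the 1/6 allotted to Radoslaw's branch passes to Radoslaw's issue by representation.
The 1/6 is divided into 4 equal shares of 1/24 among Franciszka, Jolanta, Urszula, Danuta.
Franciszka is living and takes 1/24.
Jolanta is living and takes 1/24.
Urszula is living and takes 1/24.
Danuta is living and takes 1/24.
Grzegorz predeceased; the 1/6 allotted to Grzegorz's branch passes to Grzegorz's issue by representation.
The 1/6 is divided into 3 equal shares of 1/18 among Eliasz, Tadeusz, Czeslaw.
Eliasz predeceased; the 1/18 allotted to Eliasz's branch passes to Eliasz's issue by representation.
The 1/18 is divided into 2 equal shares of 1/36 among Zofia, Bogdan.
Zofia is living and takes 1/36.
Bogdan is living and takes 1/36.
Tadeusz is living and takes 1/18.
Czeslaw is living and takes 1/18.
Ludmila is living and takes 1/6.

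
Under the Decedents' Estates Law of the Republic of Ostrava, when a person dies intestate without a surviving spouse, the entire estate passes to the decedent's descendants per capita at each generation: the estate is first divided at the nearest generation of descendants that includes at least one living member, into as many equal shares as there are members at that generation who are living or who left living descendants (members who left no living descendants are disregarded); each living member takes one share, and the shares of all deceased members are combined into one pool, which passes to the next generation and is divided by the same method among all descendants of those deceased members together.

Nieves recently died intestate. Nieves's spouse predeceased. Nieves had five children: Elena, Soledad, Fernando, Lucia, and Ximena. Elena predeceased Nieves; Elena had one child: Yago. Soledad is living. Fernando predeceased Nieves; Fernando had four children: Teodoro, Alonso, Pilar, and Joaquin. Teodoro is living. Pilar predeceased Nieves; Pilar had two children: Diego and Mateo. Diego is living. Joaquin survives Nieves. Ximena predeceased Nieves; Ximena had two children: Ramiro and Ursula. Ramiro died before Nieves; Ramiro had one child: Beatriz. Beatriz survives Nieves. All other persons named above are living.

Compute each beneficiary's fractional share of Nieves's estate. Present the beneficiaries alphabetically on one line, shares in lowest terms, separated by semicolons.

Alonso 3/35; Beatriz 2/35; Diego 2/35; Joaquin 3/35; Lucia 1/5; Mateo 2/35; Soledad 1/5; Teodoro 3/35; Ursula 3/35; Yago 3/35

There is no surviving spouse, so the entire estate passes to Nieves's descendants per capita at each generation.
At generation 1 (Elena, Soledad, Fernando, Lucia, Ximena) there are 5 shares of (1)/5 = 1/5 each.
Living: Soledad and Lucia — each takes 1/5.
Deceased: Elena, Fernando, and Ximena. Their combined 3/5 is pooled and carried to generation 2.
At generation 2 (Yago, Teodoro, Alonso, Pilar, Joaquin, Ramiro, Ursula) there are 7 shares of (3/5)/7 = 3/35 each.
Living: Yago, Teodoro, Alonso, Joaquin, and Ursula — each takes 3/35.
Deceased: Pilar and Ramiro. Their combined 6/35 is pooled and carried to generation 3.
At generation 3 (Diego, Mateo, Beatriz) there are 3 shares of (6/35)/3 = 2/35 each.
Living: Diego, Mateo, and Beatriz — each takes 2/35.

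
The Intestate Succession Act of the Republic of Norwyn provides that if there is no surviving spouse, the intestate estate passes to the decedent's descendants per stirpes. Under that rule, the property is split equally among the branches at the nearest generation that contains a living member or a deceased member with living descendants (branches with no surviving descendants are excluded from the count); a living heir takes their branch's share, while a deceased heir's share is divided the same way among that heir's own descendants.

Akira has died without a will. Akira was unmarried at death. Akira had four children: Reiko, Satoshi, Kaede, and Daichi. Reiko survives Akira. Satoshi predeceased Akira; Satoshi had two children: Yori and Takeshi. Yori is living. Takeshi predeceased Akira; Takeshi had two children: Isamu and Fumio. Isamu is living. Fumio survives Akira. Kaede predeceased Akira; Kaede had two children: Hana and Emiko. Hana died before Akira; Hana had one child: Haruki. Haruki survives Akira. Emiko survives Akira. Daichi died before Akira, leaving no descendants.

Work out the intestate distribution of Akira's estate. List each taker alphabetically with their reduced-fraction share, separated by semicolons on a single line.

There is no surviving spouse, so the entire estate passes to Akira's descendants per stirpes.
Daichi left no surviving issue, so that branch lapses and is disregarded.
The estate is divided into 3 equal shares of 1/3 among Reiko, Satoshi, Kaede.
Reiko is living and takes 1/3.
Satoshi predeceased; the 1/3 allotted to Satoshi's branch passes to Satoshi's issue by representation.
The 1/3 is divided into 2 equal shares of 1/6 among Yori, Takeshi.
Yori is living and takes 1/6.
Takeshi predeceased; the 1/6 allotted to Takeshi's branch passes to Takeshi's issue by representation.
The 1/6 is divided into 2 equal shares of 1/12 among Isamu, Fumio.
Isamu is living and takes 1/12.
Fumio is living and takes 1/12.
Kaede predeceased; the 1/3 allotted to Kaede's branch passes to Kaede's issue by representation.
The 1/3 is divided into 2 equal shares of 1/6 among Hana, Emiko.
Hana predeceased; the 1/6 allotted to Hana's branch passes to Hana's issue by representation.
Haruki is the sole taker at this level and receives the full 1/6.
Emiko is living and takes 1/6.

Emiko 1/6; Fumio 1/12; Haruki 1/6; Isamu 1/12; Reiko 1/3; Yori 1/6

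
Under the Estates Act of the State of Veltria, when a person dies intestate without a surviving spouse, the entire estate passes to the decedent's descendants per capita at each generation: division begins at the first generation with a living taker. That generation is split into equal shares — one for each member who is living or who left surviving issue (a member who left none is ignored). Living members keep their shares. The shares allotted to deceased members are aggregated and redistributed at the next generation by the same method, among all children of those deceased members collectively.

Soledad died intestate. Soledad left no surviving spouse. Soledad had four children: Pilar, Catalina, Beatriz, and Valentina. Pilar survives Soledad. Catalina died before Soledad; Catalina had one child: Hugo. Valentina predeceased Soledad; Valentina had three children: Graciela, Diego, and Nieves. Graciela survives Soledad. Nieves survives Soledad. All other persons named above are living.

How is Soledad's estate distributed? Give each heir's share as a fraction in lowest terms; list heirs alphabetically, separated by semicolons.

There is no surviving spouse, so the entire estate passes to Soledad's descendants per capita at each generation.
At generation 1 (Pilar, Catalina, Beatriz, Valentina) there are 4 shares of (1)/4 = 1/4 each.
Living: Pilar and Beatriz — each takes 1/4.
Deceased: Catalina and Valentina. Their combined 1/2 is pooled and carried to generation 2.
At generation 2 (Hugo, Graciela, Diego, Nieves) there are 4 shares of (1/2)/4 = 1/8 each.
Living: Hugo, Graciela, Diego, and Nieves — each takes 1/8.

Beatriz 1/4; Diego 1/8; Graciela 1/8; Hugo 1/8; Nieves 1/8; Pilar 1/4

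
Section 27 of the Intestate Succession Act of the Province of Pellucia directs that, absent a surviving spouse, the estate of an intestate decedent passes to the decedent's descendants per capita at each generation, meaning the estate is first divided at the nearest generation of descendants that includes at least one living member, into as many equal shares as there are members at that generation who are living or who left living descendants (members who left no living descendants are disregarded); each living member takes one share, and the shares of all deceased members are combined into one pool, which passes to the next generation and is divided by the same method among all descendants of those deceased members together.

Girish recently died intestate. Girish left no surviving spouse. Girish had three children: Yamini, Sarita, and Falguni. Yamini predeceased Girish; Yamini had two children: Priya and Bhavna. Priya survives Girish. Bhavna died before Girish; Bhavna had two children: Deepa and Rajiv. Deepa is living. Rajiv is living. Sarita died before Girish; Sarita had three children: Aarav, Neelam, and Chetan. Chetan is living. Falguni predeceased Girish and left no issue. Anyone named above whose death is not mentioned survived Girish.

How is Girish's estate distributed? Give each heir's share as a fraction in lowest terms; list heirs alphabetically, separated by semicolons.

There is no surviving spouse, so the entire estate passes to Girish's descendants per capita at each generation.
No one at generation 1 (Yamini, Sarita) is living; moving to the next generation.
At generation 2 (Priya, Bhavna, Aarav, Neelam, Chetan) there are 5 shares of (1)/5 = 1/5 each.
Living: Priya, Aarav, Neelam, and Chetan — each takes 1/5.
Deceased: Bhavna. That 1/5 share is carried to generation 3.
At generation 3 (Deepa, Rajiv) there are 2 shares of (1/5)/2 = 1/10 each.
Living: Deepa and Rajiv — each takes 1/10.

Aarav 1/5; Chetan 1/5; Deepa 1/10; Neelam 1/5; Priya 1/5; Rajiv 1/10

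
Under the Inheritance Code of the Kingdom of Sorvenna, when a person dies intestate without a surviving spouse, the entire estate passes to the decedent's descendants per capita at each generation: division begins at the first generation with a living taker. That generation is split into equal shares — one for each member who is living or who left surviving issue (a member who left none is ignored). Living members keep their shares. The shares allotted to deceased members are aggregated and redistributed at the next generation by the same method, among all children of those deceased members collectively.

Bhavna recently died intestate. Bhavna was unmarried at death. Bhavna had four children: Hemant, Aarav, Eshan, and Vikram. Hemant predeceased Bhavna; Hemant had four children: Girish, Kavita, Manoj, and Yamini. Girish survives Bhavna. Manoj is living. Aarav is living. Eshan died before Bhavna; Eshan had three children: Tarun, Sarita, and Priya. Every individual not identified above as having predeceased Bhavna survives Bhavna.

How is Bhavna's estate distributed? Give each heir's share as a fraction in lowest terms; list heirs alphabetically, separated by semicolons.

Aarav 1/4; Girish 1/14; Kavita 1/14; Manoj 1/14; Priya 1/14; Sarita 1/14; Tarun 1/14; Vikram 1/4; Yamini 1/14

There is no surviving spouse, so the entire estate passes to Bhavna's descendants per capita at each generation.
At generation 1 (Hemant, Aarav, Eshan, Vikram) there are 4 shares of (1)/4 = 1/4 each.
Living: Aarav and Vikram — each takes 1/4.
Deceased: Hemant and Eshan. Their combined 1/2 is pooled and carried to generation 2.
At generation 2 (Girish, Kavita, Manoj, Yamini, Tarun, Sarita, Priya) there are 7 shares of (1/2)/7 = 1/14 each.
Living: Girish, Kavita, Manoj, Yamini, Tarun, Sarita, and Priya — each takes 1/14.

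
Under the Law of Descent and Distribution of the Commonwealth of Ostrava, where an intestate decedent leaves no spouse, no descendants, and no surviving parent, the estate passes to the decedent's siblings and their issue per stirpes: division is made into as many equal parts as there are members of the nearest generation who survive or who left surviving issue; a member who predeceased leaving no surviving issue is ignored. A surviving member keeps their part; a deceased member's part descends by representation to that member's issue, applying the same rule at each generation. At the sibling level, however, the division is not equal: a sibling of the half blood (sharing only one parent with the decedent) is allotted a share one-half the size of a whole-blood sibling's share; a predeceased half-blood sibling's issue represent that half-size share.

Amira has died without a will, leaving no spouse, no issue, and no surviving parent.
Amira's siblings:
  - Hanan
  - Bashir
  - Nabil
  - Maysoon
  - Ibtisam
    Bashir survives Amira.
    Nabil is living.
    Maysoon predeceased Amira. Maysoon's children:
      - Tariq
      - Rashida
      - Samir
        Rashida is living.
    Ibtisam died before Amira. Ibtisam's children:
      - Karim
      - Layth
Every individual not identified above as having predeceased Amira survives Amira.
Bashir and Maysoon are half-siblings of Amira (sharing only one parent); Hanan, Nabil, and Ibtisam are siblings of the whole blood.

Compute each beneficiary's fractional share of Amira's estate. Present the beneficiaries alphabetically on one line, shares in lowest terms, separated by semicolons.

No spouse, descendants, or parent survives, so the estate passes to Amira's siblings per stirpes.
Half-blood siblings count for one-half the weight of whole-blood siblings at the initial division.
Dividing 1 in proportion to weights (total weight 4): Hanan (weight 1) → 1/4; Bashir (weight 1/2) → 1/8; Nabil (weight 1) → 1/4; Maysoon (weight 1/2) → 1/8; Ibtisam (weight 1) → 1/4.
Hanan is living and takes 1/4.
Bashir is living and takes 1/8.
Nabil is living and takes 1/4.
Maysoon predeceased; the 1/8 allotted to Maysoon's branch passes to Maysoon's issue by representation.
The 1/8 is divided into 3 equal shares of 1/24 among Tariq, Rashida, Samir.
Tariq is living and takes 1/24.
Rashida is living and takes 1/24.
Samir is living and takes 1/24.
Ibtisam predeceased; the 1/4 allotted to Ibtisam's branch passes to Ibtisam's issue by representation.
The 1/4 is divided into 2 equal shares of 1/8 among Karim, Layth.
Karim is living and takes 1/8.
Layth is living and takes 1/8.

Bashir 1/8; Hanan 1/4; Karim 1/8; Layth 1/8; Nabil 1/4; Rashida 1/24; Samir 1/24; Tariq 1/24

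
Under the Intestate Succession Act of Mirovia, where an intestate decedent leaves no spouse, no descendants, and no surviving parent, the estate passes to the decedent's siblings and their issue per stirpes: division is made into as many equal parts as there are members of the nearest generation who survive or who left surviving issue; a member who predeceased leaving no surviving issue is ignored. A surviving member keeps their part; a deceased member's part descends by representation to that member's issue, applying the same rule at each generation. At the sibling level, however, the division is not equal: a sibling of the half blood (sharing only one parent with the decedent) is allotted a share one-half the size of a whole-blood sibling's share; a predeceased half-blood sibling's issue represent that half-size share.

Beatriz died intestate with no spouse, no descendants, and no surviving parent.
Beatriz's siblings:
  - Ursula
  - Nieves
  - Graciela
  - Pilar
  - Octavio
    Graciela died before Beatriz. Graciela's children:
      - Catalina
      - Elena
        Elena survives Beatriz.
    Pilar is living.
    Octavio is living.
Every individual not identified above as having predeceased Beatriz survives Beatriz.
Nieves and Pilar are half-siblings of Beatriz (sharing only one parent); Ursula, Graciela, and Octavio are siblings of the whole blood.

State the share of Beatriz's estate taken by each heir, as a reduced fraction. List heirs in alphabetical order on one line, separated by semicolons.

Catalina 1/8; Elena 1/8; Nieves 1/8; Octavio 1/4; Pilar 1/8; Ursula 1/4

No spouse, descendants, or parent survives, so the estate passes to Beatriz's siblings per stirpes.
Half-blood siblings count for one-half the weight of whole-blood siblings at the initial division.
Dividing 1 in proportion to weights (total weight 4): Ursula (weight 1) → 1/4; Nieves (weight 1/2) → 1/8; Graciela (weight 1) → 1/4; Pilar (weight 1/2) → 1/8; Octavio (weight 1) → 1/4.
Ursula is living and takes 1/4.
Nieves is living and takes 1/8.
Graciela predeceased; the 1/4 allotted to Graciela's branch passes to Graciela's issue by representation.
The 1/4 is divided into 2 equal shares of 1/8 among Catalina, Elena.
Catalina is living and takes 1/8.
Elena is living and takes 1/8.
Pilar is living and takes 1/8.
Octavio is living and takes 1/4.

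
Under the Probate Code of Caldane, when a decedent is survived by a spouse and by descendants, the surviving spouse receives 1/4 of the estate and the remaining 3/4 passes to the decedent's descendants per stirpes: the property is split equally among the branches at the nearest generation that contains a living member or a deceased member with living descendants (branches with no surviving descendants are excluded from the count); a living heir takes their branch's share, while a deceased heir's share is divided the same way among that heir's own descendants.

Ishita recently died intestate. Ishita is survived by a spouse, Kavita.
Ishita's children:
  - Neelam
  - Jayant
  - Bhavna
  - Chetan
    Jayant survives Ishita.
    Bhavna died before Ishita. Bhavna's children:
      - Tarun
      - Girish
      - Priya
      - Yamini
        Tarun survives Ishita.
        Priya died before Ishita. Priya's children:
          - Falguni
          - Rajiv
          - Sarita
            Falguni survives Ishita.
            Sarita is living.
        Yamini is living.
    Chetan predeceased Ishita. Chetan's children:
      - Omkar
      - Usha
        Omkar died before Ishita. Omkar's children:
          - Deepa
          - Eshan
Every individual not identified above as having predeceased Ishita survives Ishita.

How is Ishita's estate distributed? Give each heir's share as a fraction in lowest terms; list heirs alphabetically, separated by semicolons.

Deepa 3/64; Eshan 3/64; Falguni 1/64; Girish 3/64; Jayant 3/16; Kavita 1/4; Neelam 3/16; Rajiv 1/64; Sarita 1/64; Tarun 3/64; Usha 3/32; Yamini 3/64

Kavita, as surviving spouse, takes 1/4.
The remaining 3/4 passes to Ishita's descendants per stirpes.
The 3/4 is divided into 4 equal shares of 3/16 among Neelam, Jayant, Bhavna, Chetan.
Neelam is living and takes 3/16.
Jayant is living and takes 3/16.
Bhavna predeceased; the 3/16 allotted to Bhavna's branch passes to Bhavna's issue by representation.
The 3/16 is divided into 4 equal shares of 3/64 among Tarun, Girish, Priya, Yamini.
Tarun is living and takes 3/64.
Girish is living and takes 3/64.
Priya predeceased; the 3/64 allotted to Priya's branch passes to Priya's issue by representation.
The 3/64 is divided into 3 equal shares of 1/64 among Falguni, Rajiv, Sarita.
Falguni is living and takes 1/64.
Rajiv is living and takes 1/64.
Sarita is living and takes 1/64.
Yamini is living and takes 3/64.
Chetan predeceased; the 3/16 allotted to Chetan's branch passes to Chetan's issue by representation.
The 3/16 is divided into 2 equal shares of 3/32 among Omkar, Usha.
Omkar predeceased; the 3/32 allotted to Omkar's branch passes to Omkar's issue by representation.
The 3/32 is divided into 2 equal shares of 3/64 among Deepa, Eshan.
Deepa is living and takes 3/64.
Eshan is living and takes 3/64.
Usha is living and takes 3/32.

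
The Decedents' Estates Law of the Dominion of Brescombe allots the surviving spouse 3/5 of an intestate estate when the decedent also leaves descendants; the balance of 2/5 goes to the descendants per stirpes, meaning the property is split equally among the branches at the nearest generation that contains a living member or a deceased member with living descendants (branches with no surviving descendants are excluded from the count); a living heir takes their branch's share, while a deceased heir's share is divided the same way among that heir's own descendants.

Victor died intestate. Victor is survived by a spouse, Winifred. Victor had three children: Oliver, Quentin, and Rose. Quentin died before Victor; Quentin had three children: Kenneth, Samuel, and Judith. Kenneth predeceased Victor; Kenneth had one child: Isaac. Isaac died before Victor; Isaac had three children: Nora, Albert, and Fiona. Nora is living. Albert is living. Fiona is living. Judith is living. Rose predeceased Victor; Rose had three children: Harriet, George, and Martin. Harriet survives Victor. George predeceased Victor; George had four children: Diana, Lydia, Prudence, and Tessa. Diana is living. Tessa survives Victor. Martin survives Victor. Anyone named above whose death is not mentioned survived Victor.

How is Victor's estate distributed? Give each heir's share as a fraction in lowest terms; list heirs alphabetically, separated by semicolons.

Winifred, as surviving spouse, takes 3/5.
The remaining 2/5 passes to Victor's descendants per stirpes.
The 2/5 is divided into 3 equal shares of 2/15 among Oliver, Quentin, Rose.
Oliver is living and takes 2/15.
Quentin predeceased; the 2/15 allotted to Quentin's branch passes to Quentin's issue by representation.
The 2/15 is divided into 3 equal shares of 2/45 among Kenneth, Samuel, Judith.
Kenneth predeceased; the 2/45 allotted to Kenneth's branch passes to Kenneth's issue by representation.
Isaac's line is the sole branch at this level, so the full 2/45 passes to Isaac's issue by representation.
The 2/45 is divided into 3 equal shares of 2/135 among Nora, Albert, Fiona.
Nora is living and takes 2/135.
Albert is living and takes 2/135.
Fiona is living and takes 2/135.
Samuel is living and takes 2/45.
Judith is living and takes 2/45.
Rose predeceased; the 2/15 allotted to Rose's branch passes to Rose's issue by representation.
The 2/15 is divided into 3 equal shares of 2/45 among Harriet, George, Martin.
Harriet is living and takes 2/45.
George predeceased; the 2/45 allotted to George's branch passes to George's issue by representation.
The 2/45 is divided into 4 equal shares of 1/90 among Diana, Lydia, Prudence, Tessa.
Diana is living and takes 1/90.
Lydia is living and takes 1/90.
Prudence is living and takes 1/90.
Tessa is living and takes 1/90.
Martin is living and takes 2/45.

Albert 2/135; Diana 1/90; Fiona 2/135; Harriet 2/45; Judith 2/45; Lydia 1/90; Martin 2/45; Nora 2/135; Oliver 2/15; Prudence 1/90; Samuel 2/45; Tessa 1/90; Winifred 3/5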